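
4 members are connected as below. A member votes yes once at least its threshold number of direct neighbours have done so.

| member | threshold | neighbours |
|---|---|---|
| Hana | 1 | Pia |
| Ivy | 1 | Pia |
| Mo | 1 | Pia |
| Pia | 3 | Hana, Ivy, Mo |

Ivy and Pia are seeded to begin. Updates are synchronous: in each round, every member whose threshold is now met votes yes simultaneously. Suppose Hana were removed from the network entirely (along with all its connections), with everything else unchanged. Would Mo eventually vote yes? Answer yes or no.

yes

With Hana removed:
Round 1 — Ivy, Pia vote yes (initial).
Round 2 — checking thresholds:
  Mo: 1 of 1 neighbours ≥ 1, votes yes.
Round 3 — no new yes votes; cascade stops.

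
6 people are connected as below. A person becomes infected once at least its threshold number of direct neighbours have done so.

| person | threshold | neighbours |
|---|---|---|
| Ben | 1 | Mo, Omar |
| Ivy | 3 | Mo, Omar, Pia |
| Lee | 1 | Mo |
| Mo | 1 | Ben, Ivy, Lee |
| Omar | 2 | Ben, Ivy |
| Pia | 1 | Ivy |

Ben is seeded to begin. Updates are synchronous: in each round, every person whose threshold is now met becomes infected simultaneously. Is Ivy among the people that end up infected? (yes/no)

no

Round 1 — Ben becomes infected (initial).
Round 2 — checking thresholds:
  Mo: 1 of 3 neighbours ≥ 1, becomes infected.
  Omar: 1 of 2 neighbours < 2, not yet.
Round 3 — checking thresholds:
  Ivy: 1 of 3 neighbours < 3, not yet.
  Lee: 1 of 1 neighbours ≥ 1, becomes infected.
  Omar: 1 of 2 neighbours < 2, not yet.
Round 4 — no new infections; cascade stops.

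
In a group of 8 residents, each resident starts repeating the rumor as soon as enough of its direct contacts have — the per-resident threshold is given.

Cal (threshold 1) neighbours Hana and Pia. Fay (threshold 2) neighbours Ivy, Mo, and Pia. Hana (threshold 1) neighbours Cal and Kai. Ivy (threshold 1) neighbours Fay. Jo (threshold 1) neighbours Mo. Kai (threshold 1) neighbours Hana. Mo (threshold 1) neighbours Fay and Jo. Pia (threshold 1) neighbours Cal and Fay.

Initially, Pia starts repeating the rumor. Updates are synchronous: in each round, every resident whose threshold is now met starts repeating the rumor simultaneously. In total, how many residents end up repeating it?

4

Round 1 — Pia starts repeating the rumor (initial).
Round 2 — checking thresholds:
  Cal: 1 of 2 neighbours ≥ 1, starts repeating the rumor.
  Fay: 1 of 3 neighbours < 2, not yet.
Round 3 — checking thresholds:
  Fay: 1 of 3 neighbours < 2, not yet.
  Hana: 1 of 2 neighbours ≥ 1, starts repeating the rumor.
Round 4 — checking thresholds:
  Fay: 1 of 3 neighbours < 2, not yet.
  Kai: 1 of 1 neighbours ≥ 1, starts repeating the rumor.
Round 5 — no new spreads; cascade stops.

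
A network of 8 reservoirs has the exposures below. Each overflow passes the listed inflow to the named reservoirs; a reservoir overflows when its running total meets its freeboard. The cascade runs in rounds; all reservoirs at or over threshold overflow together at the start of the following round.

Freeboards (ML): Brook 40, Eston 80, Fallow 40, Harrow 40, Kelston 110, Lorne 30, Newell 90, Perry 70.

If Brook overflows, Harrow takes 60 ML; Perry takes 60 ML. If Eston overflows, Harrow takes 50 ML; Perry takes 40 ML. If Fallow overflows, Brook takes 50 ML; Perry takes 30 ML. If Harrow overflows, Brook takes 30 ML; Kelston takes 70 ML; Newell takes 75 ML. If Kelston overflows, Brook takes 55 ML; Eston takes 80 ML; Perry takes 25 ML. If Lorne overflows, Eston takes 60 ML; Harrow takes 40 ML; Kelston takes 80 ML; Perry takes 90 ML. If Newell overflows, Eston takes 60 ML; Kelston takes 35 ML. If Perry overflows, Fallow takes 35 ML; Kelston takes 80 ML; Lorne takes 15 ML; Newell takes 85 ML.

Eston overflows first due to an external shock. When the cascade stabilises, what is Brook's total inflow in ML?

30

Round 1 — Eston overflows (initial).
  Harrow: +50 → 50 ≥ 40
  Perry: +40 → 40 < 70
Round 2 — Harrow overflows.
  Brook: +30 → 30 < 40
  Kelston: +70 → 70 < 110
  Newell: +75 → 75 < 90
No further overflows.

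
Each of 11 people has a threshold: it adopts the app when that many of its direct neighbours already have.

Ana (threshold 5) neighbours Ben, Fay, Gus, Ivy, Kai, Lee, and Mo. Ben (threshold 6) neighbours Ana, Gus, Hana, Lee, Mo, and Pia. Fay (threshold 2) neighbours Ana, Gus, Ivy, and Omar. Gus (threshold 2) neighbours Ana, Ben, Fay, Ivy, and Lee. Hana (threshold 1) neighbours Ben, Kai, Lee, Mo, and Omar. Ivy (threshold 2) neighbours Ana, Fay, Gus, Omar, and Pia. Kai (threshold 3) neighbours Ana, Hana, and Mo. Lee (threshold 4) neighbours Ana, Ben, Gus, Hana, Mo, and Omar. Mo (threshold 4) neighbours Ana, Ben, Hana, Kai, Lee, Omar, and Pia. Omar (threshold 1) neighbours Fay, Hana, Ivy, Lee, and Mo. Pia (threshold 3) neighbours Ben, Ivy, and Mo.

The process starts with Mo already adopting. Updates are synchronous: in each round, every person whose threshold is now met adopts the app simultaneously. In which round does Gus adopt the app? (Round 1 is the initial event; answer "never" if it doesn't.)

never

Round 1 — Mo adopts the app (initial).
Round 2 — checking thresholds:
  Ana: 1 of 7 neighbours < 5, below threshold.
  Ben: 1 of 6 neighbours < 6, below threshold.
  Hana: 1 of 5 neighbours ≥ 1, adopts the app.
  Kai: 1 of 3 neighbours < 3, below threshold.
  Lee: 1 of 6 neighbours < 4, below threshold.
  Omar: 1 of 5 neighbours ≥ 1, adopts the app.
  Pia: 1 of 3 neighbours < 3, below threshold.
Round 3 — no new adoptions; cascade stops.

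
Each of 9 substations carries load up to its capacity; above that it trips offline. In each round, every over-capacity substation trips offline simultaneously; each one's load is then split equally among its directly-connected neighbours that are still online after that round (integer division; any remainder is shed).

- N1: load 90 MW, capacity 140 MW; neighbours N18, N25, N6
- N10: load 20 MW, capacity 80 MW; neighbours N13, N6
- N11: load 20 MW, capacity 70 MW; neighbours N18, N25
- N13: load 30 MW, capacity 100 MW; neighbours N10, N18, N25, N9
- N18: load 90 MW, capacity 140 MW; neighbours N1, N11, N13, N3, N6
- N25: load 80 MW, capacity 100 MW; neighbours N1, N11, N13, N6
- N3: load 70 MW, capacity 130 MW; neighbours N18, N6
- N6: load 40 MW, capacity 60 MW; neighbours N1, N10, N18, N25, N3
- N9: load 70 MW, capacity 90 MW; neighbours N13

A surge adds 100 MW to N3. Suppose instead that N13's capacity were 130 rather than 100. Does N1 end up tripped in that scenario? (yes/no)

With N13's capacity at 130:
Round 1 — N3 at 170 > 130. N3 trips offline.
  N3 sheds 170 MW to N18, N6: 85 each.
    N18: 90+85 = 175 > 140
    N6: 40+85 = 125 > 60
Round 2 — N18, N6 trip offline.
  N18 sheds 175 MW to N1, N11, N13: 58 each (1 lost).
    N1: 90+58 = 148 > 140
    N11: 20+58 = 78 > 70
    N13: 30+58 = 88 ≤ 130
  N6 sheds 125 MW to N1, N10, N25: 41 each (2 lost).
    N1: 148+41 = 189 > 140
    N10: 20+41 = 61 ≤ 80
    N25: 80+41 = 121 > 100
Round 3 — N1, N11, N25 trip offline.
  N1 sheds 189 MW: no online neighbours, lost.
  N11 sheds 78 MW: no online neighbours, lost.
  N25 sheds 121 MW to N13: 121 each.
    N13: 88+121 = 209 > 130
Round 4 — N13 trips offline.
  N13 sheds 209 MW to N10, N9: 104 each (1 lost).
    N10: 61+104 = 165 > 80
    N9: 70+104 = 174 > 90
Round 5 — N10, N9 trip offline.
  N10 sheds 165 MW: no online neighbours, lost.
  N9 sheds 174 MW: no online neighbours, lost.
No further trips.

yes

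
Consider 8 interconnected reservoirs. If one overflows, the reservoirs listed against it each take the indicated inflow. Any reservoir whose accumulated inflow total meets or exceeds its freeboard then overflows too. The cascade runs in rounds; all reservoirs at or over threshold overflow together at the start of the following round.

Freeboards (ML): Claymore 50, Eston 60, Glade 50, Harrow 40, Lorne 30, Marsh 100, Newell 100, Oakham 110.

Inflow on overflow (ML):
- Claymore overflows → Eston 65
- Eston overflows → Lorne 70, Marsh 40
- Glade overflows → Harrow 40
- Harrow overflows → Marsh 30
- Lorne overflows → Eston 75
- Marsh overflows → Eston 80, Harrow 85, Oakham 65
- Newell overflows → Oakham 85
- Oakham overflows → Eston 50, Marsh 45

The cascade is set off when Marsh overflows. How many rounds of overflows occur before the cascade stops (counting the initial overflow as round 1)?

3

Round 1 — Marsh overflows (initial).
  Eston: +80 → 80 ≥ 60
  Harrow: +85 → 85 ≥ 40
  Oakham: +65 → 65 < 110
Round 2 — Eston, Harrow overflow.
  Lorne: +70 → 70 ≥ 30
Round 3 — Lorne overflows.
No further overflows.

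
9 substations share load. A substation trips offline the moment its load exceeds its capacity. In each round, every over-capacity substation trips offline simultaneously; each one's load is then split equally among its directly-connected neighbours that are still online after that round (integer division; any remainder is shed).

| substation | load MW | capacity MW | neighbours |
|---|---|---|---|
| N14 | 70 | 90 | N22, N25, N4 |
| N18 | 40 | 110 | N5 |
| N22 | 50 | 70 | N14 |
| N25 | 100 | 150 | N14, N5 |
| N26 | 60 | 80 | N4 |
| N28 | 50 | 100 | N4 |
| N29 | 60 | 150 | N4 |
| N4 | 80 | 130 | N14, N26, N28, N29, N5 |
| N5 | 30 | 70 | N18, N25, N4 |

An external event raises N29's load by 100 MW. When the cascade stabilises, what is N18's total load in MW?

Round 1 — N29 at 160 > 150. N29 trips offline.
  N29 sheds 160 MW to N4: 160 each.
    N4: 80+160 = 240 > 130
Round 2 — N4 trips offline.
  N4 sheds 240 MW to N14, N26, N28, N5: 60 each.
    N14: 70+60 = 130 > 90
    N26: 60+60 = 120 > 80
    N28: 50+60 = 110 > 100
    N5: 30+60 = 90 > 70
Round 3 — N14, N26, N28, N5 trip offline.
  N14 sheds 130 MW to N22, N25: 65 each.
    N22: 50+65 = 115 > 70
    N25: 100+65 = 165 > 150
  N26 sheds 120 MW: no online neighbours, lost.
  N28 sheds 110 MW: no online neighbours, lost.
  N5 sheds 90 MW to N18, N25: 45 each.
    N18: 40+45 = 85 ≤ 110
    N25: 165+45 = 210 > 150
Round 4 — N22, N25 trip offline.
  N22 sheds 115 MW: no online neighbours, lost.
  N25 sheds 210 MW: no online neighbours, lost.
No further trips.

85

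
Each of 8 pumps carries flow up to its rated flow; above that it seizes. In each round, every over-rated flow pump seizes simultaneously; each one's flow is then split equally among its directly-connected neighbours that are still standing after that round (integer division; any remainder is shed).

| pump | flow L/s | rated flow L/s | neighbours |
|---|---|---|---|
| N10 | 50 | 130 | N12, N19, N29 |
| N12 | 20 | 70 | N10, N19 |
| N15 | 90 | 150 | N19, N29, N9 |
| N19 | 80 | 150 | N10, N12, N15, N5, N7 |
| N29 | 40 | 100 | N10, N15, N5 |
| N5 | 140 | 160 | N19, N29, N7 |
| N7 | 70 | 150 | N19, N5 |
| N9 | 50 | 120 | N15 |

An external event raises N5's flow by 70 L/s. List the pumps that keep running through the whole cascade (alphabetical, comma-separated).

N10, N12, N15, N19, N7, N9

Round 1 — N5 at 210 > 160. N5 seizes.
  N5 sheds 210 L/s to N19, N29, N7: 70 each.
    N19: 80+70 = 150 ≤ 150
    N29: 40+70 = 110 > 100
    N7: 70+70 = 140 ≤ 150
Round 2 — N29 seizes.
  N29 sheds 110 L/s to N10, N15: 55 each.
    N10: 50+55 = 105 ≤ 130
    N15: 90+55 = 145 ≤ 150
No further seizures.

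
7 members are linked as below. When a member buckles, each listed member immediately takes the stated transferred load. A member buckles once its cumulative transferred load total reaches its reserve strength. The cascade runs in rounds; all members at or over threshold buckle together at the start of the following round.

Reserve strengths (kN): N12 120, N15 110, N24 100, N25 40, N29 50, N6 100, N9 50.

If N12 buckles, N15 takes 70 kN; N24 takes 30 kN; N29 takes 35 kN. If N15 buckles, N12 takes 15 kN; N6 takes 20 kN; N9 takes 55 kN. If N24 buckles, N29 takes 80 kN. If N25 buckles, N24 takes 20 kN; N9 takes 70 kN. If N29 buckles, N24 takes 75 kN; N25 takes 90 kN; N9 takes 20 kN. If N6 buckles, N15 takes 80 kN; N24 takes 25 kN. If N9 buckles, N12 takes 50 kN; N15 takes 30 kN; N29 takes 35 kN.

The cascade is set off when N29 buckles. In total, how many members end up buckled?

Round 1 — N29 buckles (initial).
  N24: +75 → 75 < 100
  N25: +90 → 90 ≥ 40
  N9: +20 → 20 < 50
Round 2 — N25 buckles.
  N24: +20 → 95 < 100
  N9: +70 → 90 ≥ 50
Round 3 — N9 buckles.
  N12: +50 → 50 < 120
  N15: +30 → 30 < 110
No further bucklings.

3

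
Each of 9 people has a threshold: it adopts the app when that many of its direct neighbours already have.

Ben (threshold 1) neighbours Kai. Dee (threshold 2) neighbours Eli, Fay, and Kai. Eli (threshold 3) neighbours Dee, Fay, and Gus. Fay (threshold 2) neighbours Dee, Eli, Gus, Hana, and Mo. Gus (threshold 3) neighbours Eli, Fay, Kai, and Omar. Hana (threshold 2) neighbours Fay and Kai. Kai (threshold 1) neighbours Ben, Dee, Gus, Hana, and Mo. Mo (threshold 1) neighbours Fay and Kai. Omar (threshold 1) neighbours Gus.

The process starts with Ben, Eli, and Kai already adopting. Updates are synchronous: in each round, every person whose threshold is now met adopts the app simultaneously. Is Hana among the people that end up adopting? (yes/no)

Round 1 — Ben, Eli, Kai adopt the app (initial).
Round 2 — checking thresholds:
  Dee: 2 of 3 neighbours ≥ 2, adopts the app.
  Fay: 1 of 5 neighbours < 2, below threshold.
  Gus: 2 of 4 neighbours < 3, below threshold.
  Hana: 1 of 2 neighbours < 2, below threshold.
  Mo: 1 of 2 neighbours ≥ 1, adopts the app.
Round 3 — checking thresholds:
  Fay: 3 of 5 neighbours ≥ 2, adopts the app.
  Gus: 2 of 4 neighbours < 3, below threshold.
  Hana: 1 of 2 neighbours < 2, below threshold.
Round 4 — checking thresholds:
  Gus: 3 of 4 neighbours ≥ 3, adopts the app.
  Hana: 2 of 2 neighbours ≥ 2, adopts the app.
Round 5 — checking thresholds:
  Omar: 1 of 1 neighbours ≥ 1, adopts the app.
Round 6 — no new adoptions; cascade stops.

yes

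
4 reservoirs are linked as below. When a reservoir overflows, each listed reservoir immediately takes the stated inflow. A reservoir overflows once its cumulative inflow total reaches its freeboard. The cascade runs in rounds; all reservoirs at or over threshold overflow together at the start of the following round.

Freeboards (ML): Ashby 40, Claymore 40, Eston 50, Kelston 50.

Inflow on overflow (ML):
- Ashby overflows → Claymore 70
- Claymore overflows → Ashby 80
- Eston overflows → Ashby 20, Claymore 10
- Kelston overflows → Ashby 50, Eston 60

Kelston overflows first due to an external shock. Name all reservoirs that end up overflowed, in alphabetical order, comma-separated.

Round 1 — Kelston overflows (initial).
  Ashby: +50 → 50 ≥ 40
  Eston: +60 → 60 ≥ 50
Round 2 — Ashby, Eston overflow.
  Claymore: +70+10 → 80 ≥ 40
Round 3 — Claymore overflows.
No further overflows.

Ashby, Claymore, Eston, Kelston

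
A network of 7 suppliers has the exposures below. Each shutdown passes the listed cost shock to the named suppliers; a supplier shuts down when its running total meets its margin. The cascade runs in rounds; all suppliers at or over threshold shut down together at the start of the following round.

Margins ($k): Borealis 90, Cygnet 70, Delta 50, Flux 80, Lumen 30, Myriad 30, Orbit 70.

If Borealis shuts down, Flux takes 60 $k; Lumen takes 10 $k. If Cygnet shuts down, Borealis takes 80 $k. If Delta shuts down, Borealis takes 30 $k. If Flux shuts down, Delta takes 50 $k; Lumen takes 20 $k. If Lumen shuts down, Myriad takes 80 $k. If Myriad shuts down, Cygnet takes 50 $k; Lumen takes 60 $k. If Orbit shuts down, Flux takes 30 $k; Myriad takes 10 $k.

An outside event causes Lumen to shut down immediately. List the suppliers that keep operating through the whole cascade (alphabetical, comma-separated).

Borealis, Cygnet, Delta, Flux, Orbit

Round 1 — Lumen shuts down (initial).
  Myriad: +80 → 80 ≥ 30
Round 2 — Myriad shuts down.
  Cygnet: +50 → 50 < 70
No further shutdowns.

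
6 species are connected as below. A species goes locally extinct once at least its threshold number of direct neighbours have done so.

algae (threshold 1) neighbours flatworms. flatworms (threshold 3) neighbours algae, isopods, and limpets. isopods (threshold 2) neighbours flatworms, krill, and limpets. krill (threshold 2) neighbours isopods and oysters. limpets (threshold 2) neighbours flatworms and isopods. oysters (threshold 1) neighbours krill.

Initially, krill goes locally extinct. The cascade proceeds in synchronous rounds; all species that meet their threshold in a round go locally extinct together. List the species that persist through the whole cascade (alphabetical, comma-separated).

algae, flatworms, isopods, limpets

Round 1 — krill goes locally extinct (initial).
Round 2 — checking thresholds:
  isopods: 1 of 3 neighbours < 2, holds.
  oysters: 1 of 1 neighbours ≥ 1, goes locally extinct.
Round 3 — no new extinctions; cascade stops.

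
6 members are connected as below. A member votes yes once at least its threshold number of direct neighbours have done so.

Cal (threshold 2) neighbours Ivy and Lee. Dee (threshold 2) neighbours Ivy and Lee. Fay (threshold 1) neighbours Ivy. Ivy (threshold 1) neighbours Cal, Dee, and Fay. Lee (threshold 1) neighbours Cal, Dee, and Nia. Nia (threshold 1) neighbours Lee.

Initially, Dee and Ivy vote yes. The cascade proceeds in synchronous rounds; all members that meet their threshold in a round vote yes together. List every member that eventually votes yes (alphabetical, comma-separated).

Cal, Dee, Fay, Ivy, Lee, Nia

Round 1 — Dee, Ivy vote yes (initial).
Round 2 — checking thresholds:
  Cal: 1 of 2 neighbours < 2, not yet.
  Fay: 1 of 1 neighbours ≥ 1, votes yes.
  Lee: 1 of 3 neighbours ≥ 1, votes yes.
Round 3 — checking thresholds:
  Cal: 2 of 2 neighbours ≥ 2, votes yes.
  Nia: 1 of 1 neighbours ≥ 1, votes yes.
Round 4 — no new yes votes; cascade stops.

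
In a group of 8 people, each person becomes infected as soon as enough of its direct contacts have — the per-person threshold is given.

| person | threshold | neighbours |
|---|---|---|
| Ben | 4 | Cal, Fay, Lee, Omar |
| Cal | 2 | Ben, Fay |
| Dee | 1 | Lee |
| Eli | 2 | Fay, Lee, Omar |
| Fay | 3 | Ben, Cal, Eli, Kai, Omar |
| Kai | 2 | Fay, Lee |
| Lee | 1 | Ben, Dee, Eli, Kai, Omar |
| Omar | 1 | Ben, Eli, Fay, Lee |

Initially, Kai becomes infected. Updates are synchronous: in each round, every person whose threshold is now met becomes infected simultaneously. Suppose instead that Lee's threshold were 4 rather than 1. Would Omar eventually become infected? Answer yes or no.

no

With Lee's threshold at 4:
Round 1 — Kai becomes infected (initial).
Round 2 — no new infections; cascade stops.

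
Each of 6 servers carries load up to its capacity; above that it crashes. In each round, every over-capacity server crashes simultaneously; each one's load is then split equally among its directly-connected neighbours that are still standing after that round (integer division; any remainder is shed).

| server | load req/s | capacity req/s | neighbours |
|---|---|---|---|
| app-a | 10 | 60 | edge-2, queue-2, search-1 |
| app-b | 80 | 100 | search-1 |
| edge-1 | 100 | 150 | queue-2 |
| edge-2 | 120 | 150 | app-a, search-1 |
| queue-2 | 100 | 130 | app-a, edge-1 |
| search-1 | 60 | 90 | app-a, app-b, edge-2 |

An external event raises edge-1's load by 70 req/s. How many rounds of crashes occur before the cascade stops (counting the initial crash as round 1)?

5

Round 1 — edge-1 at 170 > 150. edge-1 crashes.
  edge-1 sheds 170 req/s to queue-2: 170 each.
    queue-2: 100+170 = 270 > 130
Round 2 — queue-2 crashes.
  queue-2 sheds 270 req/s to app-a: 270 each.
    app-a: 10+270 = 280 > 60
Round 3 — app-a crashes.
  app-a sheds 280 req/s to edge-2, search-1: 140 each.
    edge-2: 120+140 = 260 > 150
    search-1: 60+140 = 200 > 90
Round 4 — edge-2, search-1 crash.
  edge-2 sheds 260 req/s: no online neighbours, lost.
  search-1 sheds 200 req/s to app-b: 200 each.
    app-b: 80+200 = 280 > 100
Round 5 — app-b crashes.
  app-b sheds 280 req/s: no online neighbours, lost.
No further crashes.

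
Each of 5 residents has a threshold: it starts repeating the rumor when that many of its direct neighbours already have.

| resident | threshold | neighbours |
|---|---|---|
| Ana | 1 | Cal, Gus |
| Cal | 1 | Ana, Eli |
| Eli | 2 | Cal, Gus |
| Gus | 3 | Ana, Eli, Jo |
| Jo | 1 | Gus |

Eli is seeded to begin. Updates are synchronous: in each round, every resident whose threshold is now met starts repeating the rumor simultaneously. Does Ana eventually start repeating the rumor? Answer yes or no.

Round 1 — Eli starts repeating the rumor (initial).
Round 2 — checking thresholds:
  Cal: 1 of 2 neighbours ≥ 1, starts repeating the rumor.
  Gus: 1 of 3 neighbours < 3, below threshold.
Round 3 — checking thresholds:
  Ana: 1 of 2 neighbours ≥ 1, starts repeating the rumor.
  Gus: 1 of 3 neighbours < 3, below threshold.
Round 4 — no new spreads; cascade stops.

yes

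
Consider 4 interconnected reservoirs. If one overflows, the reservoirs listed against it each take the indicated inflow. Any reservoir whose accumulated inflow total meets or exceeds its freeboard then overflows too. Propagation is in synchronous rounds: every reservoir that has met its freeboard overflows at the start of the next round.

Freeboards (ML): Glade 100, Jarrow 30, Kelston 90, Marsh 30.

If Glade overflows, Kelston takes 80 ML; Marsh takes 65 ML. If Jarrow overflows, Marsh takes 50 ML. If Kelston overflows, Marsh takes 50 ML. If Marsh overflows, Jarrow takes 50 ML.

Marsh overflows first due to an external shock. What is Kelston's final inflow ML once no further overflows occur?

0

Round 1 — Marsh overflows (initial).
  Jarrow: +50 → 50 ≥ 30
Round 2 — Jarrow overflows.
No further overflows.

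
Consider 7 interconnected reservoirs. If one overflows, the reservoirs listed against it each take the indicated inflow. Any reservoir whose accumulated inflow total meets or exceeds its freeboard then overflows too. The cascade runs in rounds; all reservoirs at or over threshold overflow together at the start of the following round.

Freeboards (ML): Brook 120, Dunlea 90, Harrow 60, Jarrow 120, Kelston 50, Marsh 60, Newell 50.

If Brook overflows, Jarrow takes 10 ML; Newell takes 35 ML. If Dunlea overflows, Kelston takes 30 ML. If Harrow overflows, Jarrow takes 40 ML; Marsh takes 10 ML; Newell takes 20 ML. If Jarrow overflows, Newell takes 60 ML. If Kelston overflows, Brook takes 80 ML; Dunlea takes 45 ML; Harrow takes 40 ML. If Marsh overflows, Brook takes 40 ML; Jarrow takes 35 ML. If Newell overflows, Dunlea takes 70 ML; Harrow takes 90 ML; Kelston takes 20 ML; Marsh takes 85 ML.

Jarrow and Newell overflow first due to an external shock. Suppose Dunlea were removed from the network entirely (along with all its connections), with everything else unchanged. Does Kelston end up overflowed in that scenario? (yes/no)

no

With Dunlea removed:
Round 1 — Jarrow, Newell overflow (initial).
  Harrow: +90 → 90 ≥ 60
  Kelston: +20 → 20 < 50
  Marsh: +85 → 85 ≥ 60
Round 2 — Harrow, Marsh overflow.
  Brook: +40 → 40 < 120
No further overflows.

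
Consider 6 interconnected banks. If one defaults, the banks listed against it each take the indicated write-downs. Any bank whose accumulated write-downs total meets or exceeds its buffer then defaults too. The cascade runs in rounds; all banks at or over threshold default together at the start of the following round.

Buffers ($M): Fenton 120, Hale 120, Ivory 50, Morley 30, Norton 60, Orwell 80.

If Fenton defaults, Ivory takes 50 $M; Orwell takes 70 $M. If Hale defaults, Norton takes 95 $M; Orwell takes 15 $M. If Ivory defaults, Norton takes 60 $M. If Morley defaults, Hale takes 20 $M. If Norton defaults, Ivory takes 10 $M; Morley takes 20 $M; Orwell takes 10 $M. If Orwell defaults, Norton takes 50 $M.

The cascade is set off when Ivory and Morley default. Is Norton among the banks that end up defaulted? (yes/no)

Round 1 — Ivory, Morley default (initial).
  Hale: +20 → 20 < 120
  Norton: +60 → 60 ≥ 60
Round 2 — Norton defaults.
  Orwell: +10 → 10 < 80
No further defaults.

yes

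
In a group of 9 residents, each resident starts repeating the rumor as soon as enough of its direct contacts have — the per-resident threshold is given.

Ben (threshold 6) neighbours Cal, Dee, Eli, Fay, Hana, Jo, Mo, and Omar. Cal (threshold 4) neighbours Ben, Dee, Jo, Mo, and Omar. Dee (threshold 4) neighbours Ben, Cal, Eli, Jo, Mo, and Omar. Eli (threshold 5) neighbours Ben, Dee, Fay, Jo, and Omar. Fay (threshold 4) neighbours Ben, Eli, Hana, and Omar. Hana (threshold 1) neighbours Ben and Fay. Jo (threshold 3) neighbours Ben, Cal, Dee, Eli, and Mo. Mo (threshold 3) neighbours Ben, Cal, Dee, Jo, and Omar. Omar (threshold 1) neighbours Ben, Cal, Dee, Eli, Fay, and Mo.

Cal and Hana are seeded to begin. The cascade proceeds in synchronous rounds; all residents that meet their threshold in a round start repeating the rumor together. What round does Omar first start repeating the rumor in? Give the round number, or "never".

2

Round 1 — Cal, Hana start repeating the rumor (initial).
Round 2 — checking thresholds:
  Ben: 2 of 8 neighbours < 6, not yet.
  Dee: 1 of 6 neighbours < 4, not yet.
  Fay: 1 of 4 neighbours < 4, not yet.
  Jo: 1 of 5 neighbours < 3, not yet.
  Mo: 1 of 5 neighbours < 3, not yet.
  Omar: 1 of 6 neighbours ≥ 1, starts repeating the rumor.
Round 3 — no new spreads; cascade stops.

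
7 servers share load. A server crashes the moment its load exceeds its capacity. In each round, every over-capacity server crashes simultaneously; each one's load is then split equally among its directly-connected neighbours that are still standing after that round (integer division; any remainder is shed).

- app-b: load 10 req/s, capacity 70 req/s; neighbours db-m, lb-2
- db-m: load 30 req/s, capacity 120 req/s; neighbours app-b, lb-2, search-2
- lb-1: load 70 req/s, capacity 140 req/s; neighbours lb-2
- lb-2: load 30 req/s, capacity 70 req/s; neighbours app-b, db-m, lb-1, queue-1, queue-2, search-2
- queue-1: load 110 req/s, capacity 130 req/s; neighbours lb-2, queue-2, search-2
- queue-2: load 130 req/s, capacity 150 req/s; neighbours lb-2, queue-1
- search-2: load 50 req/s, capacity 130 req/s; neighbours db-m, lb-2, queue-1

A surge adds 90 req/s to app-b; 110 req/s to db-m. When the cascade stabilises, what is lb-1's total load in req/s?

120

Round 1 — app-b at 100 > 70; db-m at 140 > 120. app-b, db-m crash.
  app-b sheds 100 req/s to lb-2: 100 each.
    lb-2: 30+100 = 130 > 70
  db-m sheds 140 req/s to lb-2, search-2: 70 each.
    lb-2: 130+70 = 200 > 70
    search-2: 50+70 = 120 ≤ 130
Round 2 — lb-2 crashes.
  lb-2 sheds 200 req/s to lb-1, queue-1, queue-2, search-2: 50 each.
    lb-1: 70+50 = 120 ≤ 140
    queue-1: 110+50 = 160 > 130
    queue-2: 130+50 = 180 > 150
    search-2: 120+50 = 170 > 130
Round 3 — queue-1, queue-2, search-2 crash.
  queue-1 sheds 160 req/s: no online neighbours, lost.
  queue-2 sheds 180 req/s: no online neighbours, lost.
  search-2 sheds 170 req/s: no online neighbours, lost.
No further crashes.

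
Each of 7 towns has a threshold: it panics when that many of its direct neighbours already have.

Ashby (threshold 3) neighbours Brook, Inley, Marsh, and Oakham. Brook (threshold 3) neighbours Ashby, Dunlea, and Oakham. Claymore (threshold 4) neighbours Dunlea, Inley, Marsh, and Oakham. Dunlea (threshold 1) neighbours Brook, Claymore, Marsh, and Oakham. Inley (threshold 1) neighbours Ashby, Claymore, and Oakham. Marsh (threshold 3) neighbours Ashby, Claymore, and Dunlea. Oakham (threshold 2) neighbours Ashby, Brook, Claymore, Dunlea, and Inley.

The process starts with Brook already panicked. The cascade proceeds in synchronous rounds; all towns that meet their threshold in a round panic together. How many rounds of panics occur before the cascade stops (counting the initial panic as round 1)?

5

Round 1 — Brook panics (initial).
Round 2 — checking thresholds:
  Ashby: 1 of 4 neighbours < 3, below threshold.
  Dunlea: 1 of 4 neighbours ≥ 1, panics.
  Oakham: 1 of 5 neighbours < 2, below threshold.
Round 3 — checking thresholds:
  Ashby: 1 of 4 neighbours < 3, below threshold.
  Claymore: 1 of 4 neighbours < 4, below threshold.
  Marsh: 1 of 3 neighbours < 3, below threshold.
  Oakham: 2 of 5 neighbours ≥ 2, panics.
Round 4 — checking thresholds:
  Ashby: 2 of 4 neighbours < 3, below threshold.
  Claymore: 2 of 4 neighbours < 4, below threshold.
  Inley: 1 of 3 neighbours ≥ 1, panics.
  Marsh: 1 of 3 neighbours < 3, below threshold.
Round 5 — checking thresholds:
  Ashby: 3 of 4 neighbours ≥ 3, panics.
  Claymore: 3 of 4 neighbours < 4, below threshold.
  Marsh: 1 of 3 neighbours < 3, below threshold.
Round 6 — no new panics; cascade stops.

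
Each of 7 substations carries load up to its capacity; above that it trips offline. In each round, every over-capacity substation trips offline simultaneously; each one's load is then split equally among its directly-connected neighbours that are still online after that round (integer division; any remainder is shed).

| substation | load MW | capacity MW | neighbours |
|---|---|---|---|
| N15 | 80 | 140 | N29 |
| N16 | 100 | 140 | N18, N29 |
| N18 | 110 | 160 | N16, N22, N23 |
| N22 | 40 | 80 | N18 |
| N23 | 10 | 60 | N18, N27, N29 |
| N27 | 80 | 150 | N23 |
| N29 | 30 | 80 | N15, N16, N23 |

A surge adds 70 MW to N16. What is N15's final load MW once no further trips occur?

Round 1 — N16 at 170 > 140. N16 trips offline.
  N16 sheds 170 MW to N18, N29: 85 each.
    N18: 110+85 = 195 > 160
    N29: 30+85 = 115 > 80
Round 2 — N18, N29 trip offline.
  N18 sheds 195 MW to N22, N23: 97 each (1 lost).
    N22: 40+97 = 137 > 80
    N23: 10+97 = 107 > 60
  N29 sheds 115 MW to N15, N23: 57 each (1 lost).
    N15: 80+57 = 137 ≤ 140
    N23: 107+57 = 164 > 60
Round 3 — N22, N23 trip offline.
  N22 sheds 137 MW: no online neighbours, lost.
  N23 sheds 164 MW to N27: 164 each.
    N27: 80+164 = 244 > 150
Round 4 — N27 trips offline.
  N27 sheds 244 MW: no online neighbours, lost.
No further trips.

137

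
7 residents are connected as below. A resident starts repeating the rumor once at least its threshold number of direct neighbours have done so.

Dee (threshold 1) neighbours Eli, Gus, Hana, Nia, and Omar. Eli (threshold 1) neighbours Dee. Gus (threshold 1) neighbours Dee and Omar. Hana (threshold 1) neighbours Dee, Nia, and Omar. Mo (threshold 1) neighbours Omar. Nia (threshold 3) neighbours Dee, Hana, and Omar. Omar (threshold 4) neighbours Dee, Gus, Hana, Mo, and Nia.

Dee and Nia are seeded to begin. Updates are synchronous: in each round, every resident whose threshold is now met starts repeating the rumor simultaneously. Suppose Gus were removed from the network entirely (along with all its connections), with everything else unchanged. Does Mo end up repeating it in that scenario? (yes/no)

With Gus removed:
Round 1 — Dee, Nia start repeating the rumor (initial).
Round 2 — checking thresholds:
  Eli: 1 of 1 neighbours ≥ 1, starts repeating the rumor.
  Hana: 2 of 3 neighbours ≥ 1, starts repeating the rumor.
  Omar: 2 of 4 neighbours < 4, below threshold.
Round 3 — no new spreads; cascade stops.

no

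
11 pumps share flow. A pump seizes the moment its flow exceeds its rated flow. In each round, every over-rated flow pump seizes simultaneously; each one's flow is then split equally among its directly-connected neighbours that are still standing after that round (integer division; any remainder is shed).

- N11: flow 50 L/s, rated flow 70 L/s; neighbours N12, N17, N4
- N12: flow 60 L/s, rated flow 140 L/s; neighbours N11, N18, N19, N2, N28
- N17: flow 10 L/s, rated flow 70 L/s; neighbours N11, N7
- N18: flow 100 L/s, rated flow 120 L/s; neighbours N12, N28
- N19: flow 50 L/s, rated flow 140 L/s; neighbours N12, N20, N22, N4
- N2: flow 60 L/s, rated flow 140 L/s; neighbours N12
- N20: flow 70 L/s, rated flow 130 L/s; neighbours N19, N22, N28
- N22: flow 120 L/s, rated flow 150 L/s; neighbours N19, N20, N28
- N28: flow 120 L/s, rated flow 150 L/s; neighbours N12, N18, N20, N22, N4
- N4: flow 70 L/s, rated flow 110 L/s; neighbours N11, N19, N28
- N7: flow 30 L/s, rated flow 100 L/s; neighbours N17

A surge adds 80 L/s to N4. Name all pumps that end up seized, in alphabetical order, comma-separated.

Round 1 — N4 at 150 > 110. N4 seizes.
  N4 sheds 150 L/s to N11, N19, N28: 50 each.
    N11: 50+50 = 100 > 70
    N19: 50+50 = 100 ≤ 140
    N28: 120+50 = 170 > 150
Round 2 — N11, N28 seize.
  N11 sheds 100 L/s to N12, N17: 50 each.
    N12: 60+50 = 110 ≤ 140
    N17: 10+50 = 60 ≤ 70
  N28 sheds 170 L/s to N12, N18, N20, N22: 42 each (2 lost).
    N12: 110+42 = 152 > 140
    N18: 100+42 = 142 > 120
    N20: 70+42 = 112 ≤ 130
    N22: 120+42 = 162 > 150
Round 3 — N12, N18, N22 seize.
  N12 sheds 152 L/s to N19, N2: 76 each.
    N19: 100+76 = 176 > 140
    N2: 60+76 = 136 ≤ 140
  N18 sheds 142 L/s: no online neighbours, lost.
  N22 sheds 162 L/s to N19, N20: 81 each.
    N19: 176+81 = 257 > 140
    N20: 112+81 = 193 > 130
Round 4 — N19, N20 seize.
  N19 sheds 257 L/s: no online neighbours, lost.
  N20 sheds 193 L/s: no online neighbours, lost.
No further seizures.

N11, N12, N18, N19, N20, N22, N28, N4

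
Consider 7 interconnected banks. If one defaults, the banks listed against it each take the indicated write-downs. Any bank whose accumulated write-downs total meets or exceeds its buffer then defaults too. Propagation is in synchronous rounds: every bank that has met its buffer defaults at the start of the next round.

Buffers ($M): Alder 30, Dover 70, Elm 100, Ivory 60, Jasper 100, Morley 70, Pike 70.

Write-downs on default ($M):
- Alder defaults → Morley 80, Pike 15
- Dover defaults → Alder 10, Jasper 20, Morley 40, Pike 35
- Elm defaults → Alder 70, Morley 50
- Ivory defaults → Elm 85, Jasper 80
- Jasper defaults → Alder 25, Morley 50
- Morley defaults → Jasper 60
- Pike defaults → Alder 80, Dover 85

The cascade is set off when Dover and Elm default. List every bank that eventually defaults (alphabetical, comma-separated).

Alder, Dover, Elm, Morley

Round 1 — Dover, Elm default (initial).
  Alder: +10+70 → 80 ≥ 30
  Jasper: +20 → 20 < 100
  Morley: +40+50 → 90 ≥ 70
  Pike: +35 → 35 < 70
Round 2 — Alder, Morley default.
  Jasper: +60 → 80 < 100
  Pike: +15 → 50 < 70
No further defaults.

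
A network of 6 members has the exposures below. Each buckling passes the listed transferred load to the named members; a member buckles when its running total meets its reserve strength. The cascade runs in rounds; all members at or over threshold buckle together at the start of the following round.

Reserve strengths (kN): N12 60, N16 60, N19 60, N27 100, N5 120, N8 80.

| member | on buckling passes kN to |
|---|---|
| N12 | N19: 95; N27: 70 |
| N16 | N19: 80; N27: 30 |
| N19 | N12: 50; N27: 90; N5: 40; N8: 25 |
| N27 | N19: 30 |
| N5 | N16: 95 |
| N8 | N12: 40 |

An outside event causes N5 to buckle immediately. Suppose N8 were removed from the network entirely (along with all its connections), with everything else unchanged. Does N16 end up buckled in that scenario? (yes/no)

yes

With N8 removed:
Round 1 — N5 buckles (initial).
  N16: +95 → 95 ≥ 60
Round 2 — N16 buckles.
  N19: +80 → 80 ≥ 60
  N27: +30 → 30 < 100
Round 3 — N19 buckles.
  N12: +50 → 50 < 60
  N27: +90 → 120 ≥ 100
Round 4 — N27 buckles.
No further bucklings.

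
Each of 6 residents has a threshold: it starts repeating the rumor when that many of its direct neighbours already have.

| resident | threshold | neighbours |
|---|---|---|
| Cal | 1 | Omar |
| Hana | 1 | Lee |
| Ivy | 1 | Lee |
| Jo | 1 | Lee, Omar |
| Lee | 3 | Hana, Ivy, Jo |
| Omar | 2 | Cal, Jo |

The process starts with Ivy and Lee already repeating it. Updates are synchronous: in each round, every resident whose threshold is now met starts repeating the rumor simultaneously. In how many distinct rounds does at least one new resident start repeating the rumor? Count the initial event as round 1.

Round 1 — Ivy, Lee start repeating the rumor (initial).
Round 2 — checking thresholds:
  Hana: 1 of 1 neighbours ≥ 1, starts repeating the rumor.
  Jo: 1 of 2 neighbours ≥ 1, starts repeating the rumor.
Round 3 — no new spreads; cascade stops.

2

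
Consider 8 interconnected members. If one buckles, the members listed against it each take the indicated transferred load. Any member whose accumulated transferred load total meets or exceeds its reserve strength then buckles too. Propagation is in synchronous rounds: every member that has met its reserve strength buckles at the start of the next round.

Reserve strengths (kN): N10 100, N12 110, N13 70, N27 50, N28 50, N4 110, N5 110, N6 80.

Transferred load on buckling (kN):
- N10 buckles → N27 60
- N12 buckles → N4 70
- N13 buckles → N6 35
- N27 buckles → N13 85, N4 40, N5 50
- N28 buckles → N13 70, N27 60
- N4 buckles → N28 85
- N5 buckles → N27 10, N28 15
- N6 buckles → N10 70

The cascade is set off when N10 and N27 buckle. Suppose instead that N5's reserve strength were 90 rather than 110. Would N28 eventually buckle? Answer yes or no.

With N5's reserve strength at 90:
Round 1 — N10, N27 buckle (initial).
  N13: +85 → 85 ≥ 70
  N4: +40 → 40 < 110
  N5: +50 → 50 < 90
Round 2 — N13 buckles.
  N6: +35 → 35 < 80
No further bucklings.

no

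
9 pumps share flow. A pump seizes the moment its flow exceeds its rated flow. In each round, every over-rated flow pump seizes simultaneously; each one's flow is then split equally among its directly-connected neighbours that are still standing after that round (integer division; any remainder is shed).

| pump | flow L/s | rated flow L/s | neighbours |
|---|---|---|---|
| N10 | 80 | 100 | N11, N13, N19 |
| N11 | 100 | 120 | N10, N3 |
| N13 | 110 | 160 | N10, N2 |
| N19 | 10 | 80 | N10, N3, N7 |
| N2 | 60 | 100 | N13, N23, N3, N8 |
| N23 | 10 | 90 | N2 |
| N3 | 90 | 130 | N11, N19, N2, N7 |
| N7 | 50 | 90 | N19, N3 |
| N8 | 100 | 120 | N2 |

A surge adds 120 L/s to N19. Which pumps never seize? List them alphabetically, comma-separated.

Round 1 — N19 at 130 > 80. N19 seizes.
  N19 sheds 130 L/s to N10, N3, N7: 43 each (1 lost).
    N10: 80+43 = 123 > 100
    N3: 90+43 = 133 > 130
    N7: 50+43 = 93 > 90
Round 2 — N10, N3, N7 seize.
  N10 sheds 123 L/s to N11, N13: 61 each (1 lost).
    N11: 100+61 = 161 > 120
    N13: 110+61 = 171 > 160
  N3 sheds 133 L/s to N11, N2: 66 each (1 lost).
    N11: 161+66 = 227 > 120
    N2: 60+66 = 126 > 100
  N7 sheds 93 L/s: no online neighbours, lost.
Round 3 — N11, N13, N2 seize.
  N11 sheds 227 L/s: no online neighbours, lost.
  N13 sheds 171 L/s: no online neighbours, lost.
  N2 sheds 126 L/s to N23, N8: 63 each.
    N23: 10+63 = 73 ≤ 90
    N8: 100+63 = 163 > 120
Round 4 — N8 seizes.
  N8 sheds 163 L/s: no online neighbours, lost.
No further seizures.

N23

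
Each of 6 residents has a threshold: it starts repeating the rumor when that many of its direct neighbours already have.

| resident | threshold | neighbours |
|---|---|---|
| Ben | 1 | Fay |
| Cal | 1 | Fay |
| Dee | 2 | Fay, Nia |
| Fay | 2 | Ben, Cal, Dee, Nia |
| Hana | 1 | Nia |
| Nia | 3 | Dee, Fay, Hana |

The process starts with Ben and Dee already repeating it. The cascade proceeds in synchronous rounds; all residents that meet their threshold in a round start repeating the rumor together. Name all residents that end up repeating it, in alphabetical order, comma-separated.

Round 1 — Ben, Dee start repeating the rumor (initial).
Round 2 — checking thresholds:
  Fay: 2 of 4 neighbours ≥ 2, starts repeating the rumor.
  Nia: 1 of 3 neighbours < 3, not yet.
Round 3 — checking thresholds:
  Cal: 1 of 1 neighbours ≥ 1, starts repeating the rumor.
  Nia: 2 of 3 neighbours < 3, not yet.
Round 4 — no new spreads; cascade stops.

Ben, Cal, Dee, Fay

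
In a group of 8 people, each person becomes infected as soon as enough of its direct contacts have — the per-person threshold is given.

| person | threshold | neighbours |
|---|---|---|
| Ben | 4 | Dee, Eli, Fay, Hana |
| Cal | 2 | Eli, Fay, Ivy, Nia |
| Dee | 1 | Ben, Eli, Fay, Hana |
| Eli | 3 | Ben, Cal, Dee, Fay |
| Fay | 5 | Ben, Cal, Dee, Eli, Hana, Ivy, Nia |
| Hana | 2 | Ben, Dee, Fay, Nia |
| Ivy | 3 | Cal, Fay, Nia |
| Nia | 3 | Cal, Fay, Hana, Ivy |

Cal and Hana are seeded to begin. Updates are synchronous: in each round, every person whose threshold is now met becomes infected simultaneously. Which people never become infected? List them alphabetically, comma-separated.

Round 1 — Cal, Hana become infected (initial).
Round 2 — checking thresholds:
  Ben: 1 of 4 neighbours < 4, not yet.
  Dee: 1 of 4 neighbours ≥ 1, becomes infected.
  Eli: 1 of 4 neighbours < 3, not yet.
  Fay: 2 of 7 neighbours < 5, not yet.
  Ivy: 1 of 3 neighbours < 3, not yet.
  Nia: 2 of 4 neighbours < 3, not yet.
Round 3 — no new infections; cascade stops.

Ben, Eli, Fay, Ivy, Nia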